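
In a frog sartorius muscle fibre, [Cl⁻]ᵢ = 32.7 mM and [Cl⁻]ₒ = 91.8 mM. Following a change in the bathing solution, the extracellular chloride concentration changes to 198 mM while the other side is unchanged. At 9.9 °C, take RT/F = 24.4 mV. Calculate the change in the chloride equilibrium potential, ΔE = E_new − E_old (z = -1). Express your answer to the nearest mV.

-19 mV

E_old = (24.4/-1)·ln(91.8/32.7) = -25.19 mV
E_new = (24.4/-1)·ln(198/32.7) = -43.94 mV
ΔE = -43.94 − (-25.19) = -18.76 mV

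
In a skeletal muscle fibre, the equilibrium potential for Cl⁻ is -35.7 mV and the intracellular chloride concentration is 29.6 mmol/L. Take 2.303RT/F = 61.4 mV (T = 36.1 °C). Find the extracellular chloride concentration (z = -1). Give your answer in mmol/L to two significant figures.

Nernst: E = (61.4/-1) · log₁₀([out]/[in]), so log₁₀([out]/[in]) = -35.7 × -1 / 61.4 = 0.5814.
[out]/[in] = 10^(0.5814) = 3.814.
[out] = 3.814 × 29.6 = 112.9 mmol/L.

110 mmol/L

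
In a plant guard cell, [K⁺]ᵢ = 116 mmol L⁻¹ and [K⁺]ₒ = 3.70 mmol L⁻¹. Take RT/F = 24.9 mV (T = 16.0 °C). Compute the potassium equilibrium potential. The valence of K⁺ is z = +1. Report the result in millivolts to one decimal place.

E = (24.9/z) · ln([K⁺]_out/[K⁺]_in) with z = +1.
= (24.9/1) · ln(3.70/116) = 24.90 · ln(0.0319)
= 24.90 · (-3.4453) = -85.79 mV

-85.8 mV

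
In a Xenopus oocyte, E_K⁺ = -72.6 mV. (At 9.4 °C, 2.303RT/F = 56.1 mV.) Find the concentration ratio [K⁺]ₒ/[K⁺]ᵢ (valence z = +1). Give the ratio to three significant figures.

log₁₀([out]/[in]) = E·z/(56.1) = -72.6 × 1 / 56.1 = -1.2941
[out]/[in] = 10^(-1.2941) = 0.0508

0.0508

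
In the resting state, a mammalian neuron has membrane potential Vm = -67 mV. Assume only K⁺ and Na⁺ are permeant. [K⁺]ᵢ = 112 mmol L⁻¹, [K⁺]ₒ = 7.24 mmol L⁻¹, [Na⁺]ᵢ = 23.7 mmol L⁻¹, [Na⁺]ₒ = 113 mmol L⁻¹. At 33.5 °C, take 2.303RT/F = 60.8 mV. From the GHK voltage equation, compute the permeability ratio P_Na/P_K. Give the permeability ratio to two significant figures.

Let α = P_Na/P_K. GHK: Vm = 60.8·log₁₀[(Kₒ + α·Naₒ)/(Kᵢ + α·Naᵢ)].
10^(Vm/60.8) = 10^(-67.0/60.8) = 0.079073
So 0.079073·(Kᵢ + α·Naᵢ) = Kₒ + α·Naₒ → α = (0.079073·112.0 − 7.24) / (113.0 − 0.079073·23.7)
α = (8.856 − 7.24) / (113.0 − 1.874) = 1.616/111.1 = 0.01454

0.015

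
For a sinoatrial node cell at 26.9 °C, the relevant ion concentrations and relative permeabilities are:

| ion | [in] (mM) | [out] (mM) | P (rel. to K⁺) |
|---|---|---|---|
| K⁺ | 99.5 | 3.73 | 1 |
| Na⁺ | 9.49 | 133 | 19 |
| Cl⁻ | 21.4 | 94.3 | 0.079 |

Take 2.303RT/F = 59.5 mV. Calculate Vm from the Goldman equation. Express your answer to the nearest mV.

56 mV

Vm = 59.5 · log₁₀[(Σ P·[cation]ₒ + Σ P·[anion]ᵢ) / (Σ P·[cation]ᵢ + Σ P·[anion]ₒ)]
Numerator = 1×3.73 + 19×133 + 0.079×21.4 = 2532
Denominator = 1×99.5 + 19×9.49 + 0.079×94.3 = 287.3
Vm = 59.5 · log₁₀(8.8158) = 59.5 × (0.9453) = 56.24 mV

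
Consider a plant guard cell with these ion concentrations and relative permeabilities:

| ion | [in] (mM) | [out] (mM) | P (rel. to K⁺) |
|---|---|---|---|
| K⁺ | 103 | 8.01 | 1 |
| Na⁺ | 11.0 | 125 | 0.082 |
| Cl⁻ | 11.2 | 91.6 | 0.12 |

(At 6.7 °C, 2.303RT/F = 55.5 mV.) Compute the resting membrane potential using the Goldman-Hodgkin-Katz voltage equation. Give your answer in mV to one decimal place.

-42.6 mV

Vm = 55.5 · log₁₀[(Σ P·[cation]ₒ + Σ P·[anion]ᵢ) / (Σ P·[cation]ᵢ + Σ P·[anion]ₒ)]
Numerator = 1×8.01 + 0.082×125 + 0.12×11.2 = 19.6
Denominator = 1×103 + 0.082×11.0 + 0.12×91.6 = 114.9
Vm = 55.5 · log₁₀(0.17063) = 55.5 × (-0.7680) = -42.62 mV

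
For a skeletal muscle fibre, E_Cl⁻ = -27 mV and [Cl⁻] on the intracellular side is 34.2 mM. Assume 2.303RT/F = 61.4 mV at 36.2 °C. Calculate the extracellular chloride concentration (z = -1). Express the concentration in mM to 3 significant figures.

94.1 mM

Nernst: E = (61.4/-1) · log₁₀([out]/[in]), so log₁₀([out]/[in]) = -27.0 × -1 / 61.4 = 0.4397.
[out]/[in] = 10^(0.4397) = 2.753.
[out] = 2.753 × 34.2 = 94.14 mM.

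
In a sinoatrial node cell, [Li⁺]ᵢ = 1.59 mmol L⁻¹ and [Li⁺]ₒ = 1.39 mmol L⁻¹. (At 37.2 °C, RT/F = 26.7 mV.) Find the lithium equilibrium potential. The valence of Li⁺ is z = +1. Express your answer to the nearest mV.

E = (26.7/z) · ln([Li⁺]_out/[Li⁺]_in) with z = +1.
= (26.7/1) · ln(1.39/1.59) = 26.70 · ln(0.8742)
= 26.70 · (-0.1344) = -3.59 mV

-4 mV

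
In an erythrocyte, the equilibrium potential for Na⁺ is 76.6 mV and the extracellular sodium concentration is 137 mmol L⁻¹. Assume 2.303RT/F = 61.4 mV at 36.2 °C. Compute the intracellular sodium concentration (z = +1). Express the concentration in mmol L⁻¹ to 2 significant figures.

7.7 mmol L⁻¹

Nernst: E = (61.4/1) · log₁₀([out]/[in]), so log₁₀([out]/[in]) = 76.6 × 1 / 61.4 = 1.2476.
[out]/[in] = 10^(1.2476) = 17.68.
[in] = 137 / 17.68 = 7.748 mmol L⁻¹.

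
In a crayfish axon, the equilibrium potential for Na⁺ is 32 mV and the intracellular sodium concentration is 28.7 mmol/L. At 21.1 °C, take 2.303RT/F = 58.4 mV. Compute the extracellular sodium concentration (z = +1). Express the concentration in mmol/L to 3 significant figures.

Nernst: E = (58.4/1) · log₁₀([out]/[in]), so log₁₀([out]/[in]) = 32.0 × 1 / 58.4 = 0.5479.
[out]/[in] = 10^(0.5479) = 3.531.
[out] = 3.531 × 28.7 = 101.4 mmol/L.

101 mmol/L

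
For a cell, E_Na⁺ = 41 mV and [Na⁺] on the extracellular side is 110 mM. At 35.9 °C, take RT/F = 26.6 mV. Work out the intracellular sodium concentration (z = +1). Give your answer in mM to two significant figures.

Nernst: E = (26.6/1) · ln([out]/[in]), so ln([out]/[in]) = 41.0 × 1 / 26.6 = 1.5414.
[out]/[in] = e^(1.5414) = 4.671.
[in] = 110 / 4.671 = 23.55 mM.

24 mM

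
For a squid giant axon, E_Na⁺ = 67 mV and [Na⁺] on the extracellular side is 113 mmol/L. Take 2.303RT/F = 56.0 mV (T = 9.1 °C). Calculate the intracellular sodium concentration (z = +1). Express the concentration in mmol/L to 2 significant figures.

Nernst: E = (56.0/1) · log₁₀([out]/[in]), so log₁₀([out]/[in]) = 67.0 × 1 / 56.0 = 1.1964.
[out]/[in] = 10^(1.1964) = 15.72.
[in] = 113 / 15.72 = 7.189 mmol/L.

7.2 mmol/L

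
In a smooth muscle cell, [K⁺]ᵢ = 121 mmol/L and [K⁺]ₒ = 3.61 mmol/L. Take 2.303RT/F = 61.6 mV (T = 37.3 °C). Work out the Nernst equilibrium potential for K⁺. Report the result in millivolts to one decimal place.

-94.0 mV

E = (61.6/z) · log₁₀([K⁺]_out/[K⁺]_in) with z = +1.
= (61.6/1) · log₁₀(3.61/121) = 61.60 · log₁₀(0.02983)
= 61.60 · (-1.5253) = -93.96 mV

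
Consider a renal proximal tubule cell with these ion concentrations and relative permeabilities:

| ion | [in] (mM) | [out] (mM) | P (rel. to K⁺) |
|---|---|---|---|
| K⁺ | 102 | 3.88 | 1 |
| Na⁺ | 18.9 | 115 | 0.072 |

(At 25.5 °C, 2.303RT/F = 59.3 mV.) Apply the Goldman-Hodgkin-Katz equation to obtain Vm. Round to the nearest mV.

Vm = 59.3 · log₁₀[(Σ P·[cation]ₒ + Σ P·[anion]ᵢ) / (Σ P·[cation]ᵢ + Σ P·[anion]ₒ)]
Numerator = 1×3.88 + 0.072×115 = 12.16
Denominator = 1×102 + 0.072×18.9 = 103.4
Vm = 59.3 · log₁₀(0.11765) = 59.3 × (-0.9294) = -55.11 mV

-55 mV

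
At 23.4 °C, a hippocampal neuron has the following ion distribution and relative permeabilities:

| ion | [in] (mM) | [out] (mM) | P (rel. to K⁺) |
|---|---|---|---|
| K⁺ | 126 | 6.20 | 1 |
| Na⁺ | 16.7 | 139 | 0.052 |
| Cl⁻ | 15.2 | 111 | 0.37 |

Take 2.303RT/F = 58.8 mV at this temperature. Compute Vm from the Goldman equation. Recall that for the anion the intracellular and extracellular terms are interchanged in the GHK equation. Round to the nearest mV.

Vm = 58.8 · log₁₀[(Σ P·[cation]ₒ + Σ P·[anion]ᵢ) / (Σ P·[cation]ᵢ + Σ P·[anion]ₒ)]
Numerator = 1×6.20 + 0.052×139 + 0.37×15.2 = 19.05
Denominator = 1×126 + 0.052×16.7 + 0.37×111 = 167.9
Vm = 58.8 · log₁₀(0.11345) = 58.8 × (-0.9452) = -55.58 mV

-56 mV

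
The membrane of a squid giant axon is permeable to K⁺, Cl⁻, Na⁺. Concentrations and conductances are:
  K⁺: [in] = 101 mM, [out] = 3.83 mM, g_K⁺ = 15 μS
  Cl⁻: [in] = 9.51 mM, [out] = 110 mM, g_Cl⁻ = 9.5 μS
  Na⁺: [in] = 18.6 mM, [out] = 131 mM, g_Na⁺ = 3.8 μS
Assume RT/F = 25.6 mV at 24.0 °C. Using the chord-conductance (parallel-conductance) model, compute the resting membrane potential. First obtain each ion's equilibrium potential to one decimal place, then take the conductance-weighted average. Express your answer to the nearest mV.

E_K⁺ = (25.6/1)·ln(3.83/101) = -83.8 mV
E_Cl⁻ = (25.6/-1)·ln(110/9.51) = -62.7 mV
E_Na⁺ = (25.6/1)·ln(131/18.6) = 50.0 mV
Vm = (Σ gᵢEᵢ)/(Σ gᵢ) = (15·-83.8 + 9.5·-62.7 + 3.8·50.0) / (15 + 9.5 + 3.8)
= -1662.65 / 28.3 = -58.75 mV

-59 mV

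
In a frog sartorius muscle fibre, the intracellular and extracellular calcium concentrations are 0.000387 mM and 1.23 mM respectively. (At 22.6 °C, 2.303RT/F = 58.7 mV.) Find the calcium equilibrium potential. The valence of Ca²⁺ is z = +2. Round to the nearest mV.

103 mV

E = (58.7/z) · log₁₀([Ca²⁺]_out/[Ca²⁺]_in) with z = +2.
= (58.7/2) · log₁₀(1.23/0.000387) = 29.35 · log₁₀(3178)
= 29.35 · (3.5022) = 102.79 mV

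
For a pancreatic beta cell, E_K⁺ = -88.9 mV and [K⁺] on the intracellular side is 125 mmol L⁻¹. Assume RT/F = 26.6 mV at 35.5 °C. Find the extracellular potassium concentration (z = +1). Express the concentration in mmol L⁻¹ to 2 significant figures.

4.4 mmol L⁻¹

Nernst: E = (26.6/1) · ln([out]/[in]), so ln([out]/[in]) = -88.9 × 1 / 26.6 = -3.3421.
[out]/[in] = e^(-3.3421) = 0.03536.
[out] = 0.03536 × 125 = 4.42 mmol L⁻¹.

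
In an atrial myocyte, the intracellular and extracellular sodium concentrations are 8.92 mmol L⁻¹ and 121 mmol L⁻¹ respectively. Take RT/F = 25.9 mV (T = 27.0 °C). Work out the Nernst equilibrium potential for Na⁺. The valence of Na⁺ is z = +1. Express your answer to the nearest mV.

68 mV

E = (25.9/z) · ln([Na⁺]_out/[Na⁺]_in) with z = +1.
= (25.9/1) · ln(121/8.92) = 25.90 · ln(13.57)
= 25.90 · (2.6075) = 67.53 mV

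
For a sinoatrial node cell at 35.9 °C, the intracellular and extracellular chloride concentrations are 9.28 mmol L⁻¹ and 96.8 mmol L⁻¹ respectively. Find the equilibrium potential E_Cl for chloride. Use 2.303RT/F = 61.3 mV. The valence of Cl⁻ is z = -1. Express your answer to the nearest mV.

-62 mV

E = (61.3/z) · log₁₀([Cl⁻]_out/[Cl⁻]_in) with z = -1.
For an anion, dividing by z = -1 reverses the sign.
= (61.3/-1) · log₁₀(96.8/9.28) = -61.30 · log₁₀(10.43)
= -61.30 · (1.0183) = -62.42 mV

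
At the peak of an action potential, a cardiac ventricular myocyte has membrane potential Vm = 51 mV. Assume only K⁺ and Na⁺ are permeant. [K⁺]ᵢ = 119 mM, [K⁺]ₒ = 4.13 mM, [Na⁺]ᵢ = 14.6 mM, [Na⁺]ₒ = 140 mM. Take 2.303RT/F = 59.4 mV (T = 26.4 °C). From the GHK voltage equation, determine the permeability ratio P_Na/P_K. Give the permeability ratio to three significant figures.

Let α = P_Na/P_K. GHK: Vm = 59.4·log₁₀[(Kₒ + α·Naₒ)/(Kᵢ + α·Naᵢ)].
10^(Vm/59.4) = 10^(51.0/59.4) = 7.2208
So 7.2208·(Kᵢ + α·Naᵢ) = Kₒ + α·Naₒ → α = (7.2208·119.0 − 4.13) / (140.0 − 7.2208·14.6)
α = (859.3 − 4.13) / (140.0 − 105.4) = 855.1/34.58 = 24.73

24.7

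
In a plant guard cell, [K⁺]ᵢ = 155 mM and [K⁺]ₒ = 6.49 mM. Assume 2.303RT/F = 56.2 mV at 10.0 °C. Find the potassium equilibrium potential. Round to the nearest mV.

-77 mV

E = (56.2/z) · log₁₀([K⁺]_out/[K⁺]_in) with z = +1.
= (56.2/1) · log₁₀(6.49/155) = 56.20 · log₁₀(0.04187)
= 56.20 · (-1.3781) = -77.45 mV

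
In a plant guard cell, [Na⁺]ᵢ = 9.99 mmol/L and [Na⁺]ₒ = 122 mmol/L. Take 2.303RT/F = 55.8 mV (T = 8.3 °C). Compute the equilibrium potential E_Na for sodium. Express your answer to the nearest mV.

61 mV

E = (55.8/z) · log₁₀([Na⁺]_out/[Na⁺]_in) with z = +1.
= (55.8/1) · log₁₀(122/9.99) = 55.80 · log₁₀(12.21)
= 55.80 · (1.0868) = 60.64 mV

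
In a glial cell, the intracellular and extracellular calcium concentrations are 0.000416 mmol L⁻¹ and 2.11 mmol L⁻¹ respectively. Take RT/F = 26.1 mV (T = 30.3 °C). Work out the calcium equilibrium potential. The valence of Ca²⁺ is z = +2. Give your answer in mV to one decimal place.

E = (26.1/z) · ln([Ca²⁺]_out/[Ca²⁺]_in) with z = +2.
= (26.1/2) · ln(2.11/0.000416) = 13.05 · ln(5072)
= 13.05 · (8.5315) = 111.34 mV

111.3 mV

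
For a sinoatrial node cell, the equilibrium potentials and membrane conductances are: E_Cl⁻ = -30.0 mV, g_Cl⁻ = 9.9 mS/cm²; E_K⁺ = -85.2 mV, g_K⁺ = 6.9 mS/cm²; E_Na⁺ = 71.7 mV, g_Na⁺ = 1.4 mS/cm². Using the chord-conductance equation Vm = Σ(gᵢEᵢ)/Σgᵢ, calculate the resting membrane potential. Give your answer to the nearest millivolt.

-43 mV

Σ gᵢEᵢ = 9.9·(-30.0) + 6.9·(-85.2) + 1.4·(71.7) = -784.50
Σ gᵢ = 9.9 + 6.9 + 1.4 = 18.2
Vm = -784.50 / 18.2 = -43.10 mV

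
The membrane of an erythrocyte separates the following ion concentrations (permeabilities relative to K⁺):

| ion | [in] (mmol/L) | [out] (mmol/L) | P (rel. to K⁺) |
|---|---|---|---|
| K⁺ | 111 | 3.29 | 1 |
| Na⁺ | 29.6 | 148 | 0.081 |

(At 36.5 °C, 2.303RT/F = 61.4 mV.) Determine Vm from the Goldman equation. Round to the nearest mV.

Vm = 61.4 · log₁₀[(Σ P·[cation]ₒ + Σ P·[anion]ᵢ) / (Σ P·[cation]ᵢ + Σ P·[anion]ₒ)]
Numerator = 1×3.29 + 0.081×148 = 15.28
Denominator = 1×111 + 0.081×29.6 = 113.4
Vm = 61.4 · log₁₀(0.13473) = 61.4 × (-0.8705) = -53.45 mV

-53 mV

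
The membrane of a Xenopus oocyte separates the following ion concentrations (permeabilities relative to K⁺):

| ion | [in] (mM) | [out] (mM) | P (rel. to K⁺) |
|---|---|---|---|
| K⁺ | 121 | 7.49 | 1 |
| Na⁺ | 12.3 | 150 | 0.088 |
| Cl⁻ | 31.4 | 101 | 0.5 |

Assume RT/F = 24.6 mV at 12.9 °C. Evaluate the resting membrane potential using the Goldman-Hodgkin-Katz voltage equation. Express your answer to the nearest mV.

Vm = 24.6 · ln[(Σ P·[cation]ₒ + Σ P·[anion]ᵢ) / (Σ P·[cation]ᵢ + Σ P·[anion]ₒ)]
Numerator = 1×7.49 + 0.088×150 + 0.5×31.4 = 36.39
Denominator = 1×121 + 0.088×12.3 + 0.5×101 = 172.6
Vm = 24.6 · ln(0.21086) = 24.6 × (-1.5566) = -38.29 mV

-38 mV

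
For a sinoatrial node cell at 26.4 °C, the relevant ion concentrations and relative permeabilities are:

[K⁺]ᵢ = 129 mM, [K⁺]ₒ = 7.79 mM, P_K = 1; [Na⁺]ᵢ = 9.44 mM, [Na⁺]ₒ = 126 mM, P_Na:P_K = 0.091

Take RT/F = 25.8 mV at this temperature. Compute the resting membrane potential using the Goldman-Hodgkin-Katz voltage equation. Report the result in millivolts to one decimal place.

-49.2 mV

Vm = 25.8 · ln[(Σ P·[cation]ₒ + Σ P·[anion]ᵢ) / (Σ P·[cation]ᵢ + Σ P·[anion]ₒ)]
Numerator = 1×7.79 + 0.091×126 = 19.26
Denominator = 1×129 + 0.091×9.44 = 129.9
Vm = 25.8 · ln(0.14828) = 25.8 × (-1.9086) = -49.24 mV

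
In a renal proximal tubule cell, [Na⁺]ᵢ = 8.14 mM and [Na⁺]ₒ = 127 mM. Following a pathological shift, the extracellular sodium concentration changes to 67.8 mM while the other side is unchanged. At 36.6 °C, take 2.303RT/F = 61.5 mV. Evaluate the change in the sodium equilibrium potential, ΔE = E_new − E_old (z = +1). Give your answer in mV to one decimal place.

-16.8 mV

E_old = (61.5/1)·log₁₀(127/8.14) = 73.38 mV
E_new = (61.5/1)·log₁₀(67.8/8.14) = 56.62 mV
ΔE = 56.62 − (73.38) = -16.76 mV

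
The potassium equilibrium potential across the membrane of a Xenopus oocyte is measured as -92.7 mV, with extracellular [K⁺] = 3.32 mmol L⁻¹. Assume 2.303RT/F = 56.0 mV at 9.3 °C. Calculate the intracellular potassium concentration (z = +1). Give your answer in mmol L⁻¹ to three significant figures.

Nernst: E = (56.0/1) · log₁₀([out]/[in]), so log₁₀([out]/[in]) = -92.7 × 1 / 56.0 = -1.6554.
[out]/[in] = 10^(-1.6554) = 0.02211.
[in] = 3.32 / 0.02211 = 150.1 mmol L⁻¹.

150 mmol L⁻¹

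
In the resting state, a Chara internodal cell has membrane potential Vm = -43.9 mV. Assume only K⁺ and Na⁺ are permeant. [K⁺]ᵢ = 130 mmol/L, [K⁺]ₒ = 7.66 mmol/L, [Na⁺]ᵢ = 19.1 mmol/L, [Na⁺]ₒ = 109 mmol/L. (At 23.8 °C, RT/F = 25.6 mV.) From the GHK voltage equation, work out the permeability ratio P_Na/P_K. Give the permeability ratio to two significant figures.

0.15

Let α = P_Na/P_K. GHK: Vm = 25.6·ln[(Kₒ + α·Naₒ)/(Kᵢ + α·Naᵢ)].
e^(Vm/25.6) = e^(-43.9/25.6) = 0.17999
So 0.17999·(Kᵢ + α·Naᵢ) = Kₒ + α·Naₒ → α = (0.17999·130.0 − 7.66) / (109.0 − 0.17999·19.1)
α = (23.4 − 7.66) / (109.0 − 3.438) = 15.74/105.6 = 0.1491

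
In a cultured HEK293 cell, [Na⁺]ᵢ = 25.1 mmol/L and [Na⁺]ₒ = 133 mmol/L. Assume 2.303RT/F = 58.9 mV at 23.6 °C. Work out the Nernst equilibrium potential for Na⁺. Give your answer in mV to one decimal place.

E = (58.9/z) · log₁₀([Na⁺]_out/[Na⁺]_in) with z = +1.
= (58.9/1) · log₁₀(133/25.1) = 58.90 · log₁₀(5.299)
= 58.90 · (0.7242) = 42.65 mV

42.7 mV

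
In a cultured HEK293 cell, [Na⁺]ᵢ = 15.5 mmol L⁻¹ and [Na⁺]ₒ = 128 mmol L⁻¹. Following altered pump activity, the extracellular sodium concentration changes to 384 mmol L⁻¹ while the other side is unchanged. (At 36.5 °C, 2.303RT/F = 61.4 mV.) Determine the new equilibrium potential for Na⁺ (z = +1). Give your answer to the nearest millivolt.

86 mV

After the shift: [Na⁺]_out = 384, [Na⁺]_in = 15.5 mmol L⁻¹.
E_new = (61.4/1)·log₁₀(384/15.5) = 61.40 · (1.3940) = 85.59 mV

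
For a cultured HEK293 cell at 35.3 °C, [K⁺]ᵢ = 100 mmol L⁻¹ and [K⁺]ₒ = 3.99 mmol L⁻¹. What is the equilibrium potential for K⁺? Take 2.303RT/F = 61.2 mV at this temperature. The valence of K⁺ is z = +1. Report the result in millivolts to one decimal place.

-85.6 mV

E = (61.2/z) · log₁₀([K⁺]_out/[K⁺]_in) with z = +1.
= (61.2/1) · log₁₀(3.99/100) = 61.20 · log₁₀(0.0399)
= 61.20 · (-1.3990) = -85.62 mV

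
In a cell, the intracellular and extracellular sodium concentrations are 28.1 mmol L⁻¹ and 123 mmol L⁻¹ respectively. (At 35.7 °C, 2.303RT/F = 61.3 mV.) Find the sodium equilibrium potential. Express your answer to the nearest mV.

E = (61.3/z) · log₁₀([Na⁺]_out/[Na⁺]_in) with z = +1.
= (61.3/1) · log₁₀(123/28.1) = 61.30 · log₁₀(4.377)
= 61.30 · (0.6412) = 39.31 mV

39 mV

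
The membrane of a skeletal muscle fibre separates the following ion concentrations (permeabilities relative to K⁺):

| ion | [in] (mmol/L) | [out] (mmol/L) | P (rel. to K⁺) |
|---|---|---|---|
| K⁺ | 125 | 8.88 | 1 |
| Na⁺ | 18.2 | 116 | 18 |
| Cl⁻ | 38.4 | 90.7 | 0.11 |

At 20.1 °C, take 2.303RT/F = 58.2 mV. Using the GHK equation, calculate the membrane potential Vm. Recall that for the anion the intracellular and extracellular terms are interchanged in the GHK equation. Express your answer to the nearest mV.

Vm = 58.2 · log₁₀[(Σ P·[cation]ₒ + Σ P·[anion]ᵢ) / (Σ P·[cation]ᵢ + Σ P·[anion]ₒ)]
Numerator = 1×8.88 + 18×116 + 0.11×38.4 = 2101
Denominator = 1×125 + 18×18.2 + 0.11×90.7 = 462.6
Vm = 58.2 · log₁₀(4.5422) = 58.2 × (0.6573) = 38.25 mV

38 mV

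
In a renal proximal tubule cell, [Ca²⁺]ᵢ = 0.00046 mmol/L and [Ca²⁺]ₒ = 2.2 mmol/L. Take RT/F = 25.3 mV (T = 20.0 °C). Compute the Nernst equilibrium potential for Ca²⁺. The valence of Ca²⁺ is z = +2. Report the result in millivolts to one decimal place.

107.2 mV

E = (25.3/z) · ln([Ca²⁺]_out/[Ca²⁺]_in) with z = +2.
= (25.3/2) · ln(2.2/0.00046) = 12.65 · ln(4783)
= 12.65 · (8.4727) = 107.18 mV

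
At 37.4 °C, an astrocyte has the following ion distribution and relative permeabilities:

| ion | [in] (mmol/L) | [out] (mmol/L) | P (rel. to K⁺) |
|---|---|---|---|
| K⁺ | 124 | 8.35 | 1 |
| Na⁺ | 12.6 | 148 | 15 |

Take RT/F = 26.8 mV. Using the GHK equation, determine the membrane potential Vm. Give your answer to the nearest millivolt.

53 mV

Vm = 26.8 · ln[(Σ P·[cation]ₒ + Σ P·[anion]ᵢ) / (Σ P·[cation]ᵢ + Σ P·[anion]ₒ)]
Numerator = 1×8.35 + 15×148 = 2228
Denominator = 1×124 + 15×12.6 = 313
Vm = 26.8 · ln(7.1193) = 26.8 × (1.9628) = 52.60 mV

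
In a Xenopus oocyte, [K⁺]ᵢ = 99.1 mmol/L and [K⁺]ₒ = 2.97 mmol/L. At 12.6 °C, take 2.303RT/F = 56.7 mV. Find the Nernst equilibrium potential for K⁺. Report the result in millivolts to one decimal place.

-86.4 mV

E = (56.7/z) · log₁₀([K⁺]_out/[K⁺]_in) with z = +1.
= (56.7/1) · log₁₀(2.97/99.1) = 56.70 · log₁₀(0.02997)
= 56.70 · (-1.5233) = -86.37 mV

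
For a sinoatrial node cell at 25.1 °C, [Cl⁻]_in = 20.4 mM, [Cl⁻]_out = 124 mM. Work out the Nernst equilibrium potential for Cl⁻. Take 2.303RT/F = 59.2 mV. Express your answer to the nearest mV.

-46 mV

E = (59.2/z) · log₁₀([Cl⁻]_out/[Cl⁻]_in) with z = -1.
For an anion, dividing by z = -1 reverses the sign.
= (59.2/-1) · log₁₀(124/20.4) = -59.20 · log₁₀(6.078)
= -59.20 · (0.7838) = -46.40 mV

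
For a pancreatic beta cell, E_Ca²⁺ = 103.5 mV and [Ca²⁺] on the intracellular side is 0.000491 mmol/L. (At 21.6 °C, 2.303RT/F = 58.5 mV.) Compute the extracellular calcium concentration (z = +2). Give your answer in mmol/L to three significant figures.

1.70 mmol/L

Nernst: E = (58.5/2) · log₁₀([out]/[in]), so log₁₀([out]/[in]) = 103.5 × 2 / 58.5 = 3.5385.
[out]/[in] = 10^(3.5385) = 3455.
[out] = 3455 × 0.000491 = 1.696 mmol/L.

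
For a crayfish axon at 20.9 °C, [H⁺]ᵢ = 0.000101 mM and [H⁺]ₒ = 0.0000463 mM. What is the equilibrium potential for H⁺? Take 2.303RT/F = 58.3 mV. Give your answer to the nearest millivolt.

-20 mV

E = (58.3/z) · log₁₀([H⁺]_out/[H⁺]_in) with z = +1.
= (58.3/1) · log₁₀(0.0000463/0.000101) = 58.30 · log₁₀(0.4584)
= 58.30 · (-0.3387) = -19.75 mV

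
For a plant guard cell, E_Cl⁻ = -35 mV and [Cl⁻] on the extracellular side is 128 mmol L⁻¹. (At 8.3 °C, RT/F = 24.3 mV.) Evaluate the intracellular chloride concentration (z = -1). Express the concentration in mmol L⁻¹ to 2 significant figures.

30 mmol L⁻¹

Nernst: E = (24.3/-1) · ln([out]/[in]), so ln([out]/[in]) = -35.0 × -1 / 24.3 = 1.4403.
[out]/[in] = e^(1.4403) = 4.222.
[in] = 128 / 4.222 = 30.32 mmol L⁻¹.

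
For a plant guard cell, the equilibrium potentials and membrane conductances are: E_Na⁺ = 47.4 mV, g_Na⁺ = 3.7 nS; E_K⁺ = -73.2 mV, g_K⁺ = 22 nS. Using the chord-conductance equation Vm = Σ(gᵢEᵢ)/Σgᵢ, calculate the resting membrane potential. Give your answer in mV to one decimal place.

Σ gᵢEᵢ = 3.7·(47.4) + 22·(-73.2) = -1435.02
Σ gᵢ = 3.7 + 22 = 25.7
Vm = -1435.02 / 25.7 = -55.84 mV

-55.8 mV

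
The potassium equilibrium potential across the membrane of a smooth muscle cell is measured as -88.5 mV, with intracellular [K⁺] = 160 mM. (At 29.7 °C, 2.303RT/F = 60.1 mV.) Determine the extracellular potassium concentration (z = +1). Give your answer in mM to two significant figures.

Nernst: E = (60.1/1) · log₁₀([out]/[in]), so log₁₀([out]/[in]) = -88.5 × 1 / 60.1 = -1.4725.
[out]/[in] = 10^(-1.4725) = 0.03369.
[out] = 0.03369 × 160 = 5.39 mM.

5.4 mM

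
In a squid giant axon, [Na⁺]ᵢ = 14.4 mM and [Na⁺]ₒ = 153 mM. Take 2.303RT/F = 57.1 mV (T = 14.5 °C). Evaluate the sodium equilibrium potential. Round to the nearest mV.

E = (57.1/z) · log₁₀([Na⁺]_out/[Na⁺]_in) with z = +1.
= (57.1/1) · log₁₀(153/14.4) = 57.10 · log₁₀(10.62)
= 57.10 · (1.0263) = 58.60 mV

59 mV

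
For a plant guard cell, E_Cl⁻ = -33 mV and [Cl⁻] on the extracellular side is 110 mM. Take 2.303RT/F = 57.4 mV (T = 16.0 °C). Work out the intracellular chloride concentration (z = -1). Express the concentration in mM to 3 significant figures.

Nernst: E = (57.4/-1) · log₁₀([out]/[in]), so log₁₀([out]/[in]) = -33.0 × -1 / 57.4 = 0.5749.
[out]/[in] = 10^(0.5749) = 3.758.
[in] = 110 / 3.758 = 29.27 mM.

29.3 mM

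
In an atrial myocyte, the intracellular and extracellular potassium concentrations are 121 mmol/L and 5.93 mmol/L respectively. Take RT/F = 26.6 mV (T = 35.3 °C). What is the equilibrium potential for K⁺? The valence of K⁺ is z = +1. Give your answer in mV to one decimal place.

E = (26.6/z) · ln([K⁺]_out/[K⁺]_in) with z = +1.
= (26.6/1) · ln(5.93/121) = 26.60 · ln(0.04901)
= 26.60 · (-3.0158) = -80.22 mV

-80.2 mV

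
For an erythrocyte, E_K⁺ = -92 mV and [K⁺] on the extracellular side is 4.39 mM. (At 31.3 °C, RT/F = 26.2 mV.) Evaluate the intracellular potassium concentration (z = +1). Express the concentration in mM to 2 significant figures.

Nernst: E = (26.2/1) · ln([out]/[in]), so ln([out]/[in]) = -92.0 × 1 / 26.2 = -3.5115.
[out]/[in] = e^(-3.5115) = 0.02985.
[in] = 4.39 / 0.02985 = 147.1 mM.

150 mM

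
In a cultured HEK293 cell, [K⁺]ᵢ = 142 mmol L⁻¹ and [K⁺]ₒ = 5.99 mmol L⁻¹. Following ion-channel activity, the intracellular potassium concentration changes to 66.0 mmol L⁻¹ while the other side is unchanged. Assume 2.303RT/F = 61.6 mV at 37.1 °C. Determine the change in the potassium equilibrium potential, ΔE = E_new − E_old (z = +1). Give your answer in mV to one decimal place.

E_old = (61.6/1)·log₁₀(5.99/142) = -84.69 mV
E_new = (61.6/1)·log₁₀(5.99/66.0) = -64.19 mV
ΔE = -64.19 − (-84.69) = 20.50 mV

20.5 mV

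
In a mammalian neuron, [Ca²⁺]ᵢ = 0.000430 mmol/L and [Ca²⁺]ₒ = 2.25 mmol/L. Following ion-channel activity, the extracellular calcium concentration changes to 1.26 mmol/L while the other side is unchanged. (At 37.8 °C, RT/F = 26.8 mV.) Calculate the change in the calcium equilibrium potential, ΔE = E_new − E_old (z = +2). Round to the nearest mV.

E_old = (26.8/2)·ln(2.25/0.000430) = 114.74 mV
E_new = (26.8/2)·ln(1.26/0.000430) = 106.97 mV
ΔE = 106.97 − (114.74) = -7.77 mV

-8 mV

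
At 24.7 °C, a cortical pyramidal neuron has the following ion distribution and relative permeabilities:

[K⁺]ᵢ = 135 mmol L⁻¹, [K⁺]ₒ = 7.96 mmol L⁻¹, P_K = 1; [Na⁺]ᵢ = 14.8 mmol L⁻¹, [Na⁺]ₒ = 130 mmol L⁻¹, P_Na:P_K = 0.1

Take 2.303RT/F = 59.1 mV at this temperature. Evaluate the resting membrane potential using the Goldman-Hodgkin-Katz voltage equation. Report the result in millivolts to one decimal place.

-48.1 mV

Vm = 59.1 · log₁₀[(Σ P·[cation]ₒ + Σ P·[anion]ᵢ) / (Σ P·[cation]ᵢ + Σ P·[anion]ₒ)]
Numerator = 1×7.96 + 0.1×130 = 20.96
Denominator = 1×135 + 0.1×14.8 = 136.5
Vm = 59.1 · log₁₀(0.15358) = 59.1 × (-0.8137) = -48.09 mV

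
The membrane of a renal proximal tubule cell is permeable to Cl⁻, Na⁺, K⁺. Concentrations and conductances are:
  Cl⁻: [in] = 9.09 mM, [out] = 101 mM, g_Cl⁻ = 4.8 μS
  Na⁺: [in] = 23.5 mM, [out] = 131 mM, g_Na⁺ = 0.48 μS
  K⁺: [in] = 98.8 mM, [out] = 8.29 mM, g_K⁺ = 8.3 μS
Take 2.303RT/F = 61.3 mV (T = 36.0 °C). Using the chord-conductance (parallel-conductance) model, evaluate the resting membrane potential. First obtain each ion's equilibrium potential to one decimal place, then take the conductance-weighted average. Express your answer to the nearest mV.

-61 mV

E_Cl⁻ = (61.3/-1)·log₁₀(101/9.09) = -64.1 mV
E_Na⁺ = (61.3/1)·log₁₀(131/23.5) = 45.7 mV
E_K⁺ = (61.3/1)·log₁₀(8.29/98.8) = -66.0 mV
Vm = (Σ gᵢEᵢ)/(Σ gᵢ) = (4.8·-64.1 + 0.48·45.7 + 8.3·-66.0) / (4.8 + 0.48 + 8.3)
= -833.54 / 13.58 = -61.38 mV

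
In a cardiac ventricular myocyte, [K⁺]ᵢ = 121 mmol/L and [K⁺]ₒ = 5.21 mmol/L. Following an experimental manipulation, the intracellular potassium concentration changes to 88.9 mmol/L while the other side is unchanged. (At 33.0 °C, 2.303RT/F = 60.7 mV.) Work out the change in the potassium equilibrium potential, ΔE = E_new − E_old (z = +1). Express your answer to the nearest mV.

E_old = (60.7/1)·log₁₀(5.21/121) = -82.91 mV
E_new = (60.7/1)·log₁₀(5.21/88.9) = -74.79 mV
ΔE = -74.79 − (-82.91) = 8.13 mV

8 mV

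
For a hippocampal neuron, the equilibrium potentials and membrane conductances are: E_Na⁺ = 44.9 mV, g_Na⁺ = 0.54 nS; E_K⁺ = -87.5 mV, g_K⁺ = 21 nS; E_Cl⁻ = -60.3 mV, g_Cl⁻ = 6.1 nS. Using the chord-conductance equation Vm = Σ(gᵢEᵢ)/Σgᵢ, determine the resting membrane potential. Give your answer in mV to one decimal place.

-78.9 mV

Σ gᵢEᵢ = 0.54·(44.9) + 21·(-87.5) + 6.1·(-60.3) = -2181.08
Σ gᵢ = 0.54 + 21 + 6.1 = 27.64
Vm = -2181.08 / 27.64 = -78.91 mV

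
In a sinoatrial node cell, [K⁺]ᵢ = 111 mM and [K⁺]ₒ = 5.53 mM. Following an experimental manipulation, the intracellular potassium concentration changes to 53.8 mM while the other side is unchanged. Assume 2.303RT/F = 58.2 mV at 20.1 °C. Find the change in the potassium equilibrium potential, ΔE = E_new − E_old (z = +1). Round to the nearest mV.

E_old = (58.2/1)·log₁₀(5.53/111) = -75.81 mV
E_new = (58.2/1)·log₁₀(5.53/53.8) = -57.50 mV
ΔE = -57.50 − (-75.81) = 18.31 mV

18 mV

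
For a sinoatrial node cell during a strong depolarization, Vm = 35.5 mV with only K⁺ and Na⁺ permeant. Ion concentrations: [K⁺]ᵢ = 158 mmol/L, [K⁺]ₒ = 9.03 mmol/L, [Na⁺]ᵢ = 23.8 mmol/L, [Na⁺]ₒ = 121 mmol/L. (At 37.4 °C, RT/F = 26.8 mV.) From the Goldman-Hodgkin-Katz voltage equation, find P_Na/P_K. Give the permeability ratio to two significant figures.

Let α = P_Na/P_K. GHK: Vm = 26.8·ln[(Kₒ + α·Naₒ)/(Kᵢ + α·Naᵢ)].
e^(Vm/26.8) = e^(35.5/26.8) = 3.7608
So 3.7608·(Kᵢ + α·Naᵢ) = Kₒ + α·Naₒ → α = (3.7608·158.0 − 9.03) / (121.0 − 3.7608·23.8)
α = (594.2 − 9.03) / (121.0 − 89.51) = 585.2/31.49 = 18.58

19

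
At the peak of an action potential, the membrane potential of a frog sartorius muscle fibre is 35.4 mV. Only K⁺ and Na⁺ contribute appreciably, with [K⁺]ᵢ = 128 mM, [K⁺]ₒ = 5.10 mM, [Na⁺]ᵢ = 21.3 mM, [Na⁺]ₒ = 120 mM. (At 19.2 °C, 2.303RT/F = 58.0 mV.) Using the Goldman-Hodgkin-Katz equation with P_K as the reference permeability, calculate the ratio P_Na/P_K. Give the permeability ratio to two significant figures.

16

Let α = P_Na/P_K. GHK: Vm = 58.0·log₁₀[(Kₒ + α·Naₒ)/(Kᵢ + α·Naᵢ)].
10^(Vm/58.0) = 10^(35.4/58.0) = 4.077
So 4.077·(Kᵢ + α·Naᵢ) = Kₒ + α·Naₒ → α = (4.077·128.0 − 5.1) / (120.0 − 4.077·21.3)
α = (521.9 − 5.1) / (120.0 − 86.84) = 516.8/33.16 = 15.58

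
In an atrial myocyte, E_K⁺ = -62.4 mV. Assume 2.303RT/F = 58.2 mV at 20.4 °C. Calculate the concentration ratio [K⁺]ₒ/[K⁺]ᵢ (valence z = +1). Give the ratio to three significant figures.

0.0847

log₁₀([out]/[in]) = E·z/(58.2) = -62.4 × 1 / 58.2 = -1.0722
[out]/[in] = 10^(-1.0722) = 0.08469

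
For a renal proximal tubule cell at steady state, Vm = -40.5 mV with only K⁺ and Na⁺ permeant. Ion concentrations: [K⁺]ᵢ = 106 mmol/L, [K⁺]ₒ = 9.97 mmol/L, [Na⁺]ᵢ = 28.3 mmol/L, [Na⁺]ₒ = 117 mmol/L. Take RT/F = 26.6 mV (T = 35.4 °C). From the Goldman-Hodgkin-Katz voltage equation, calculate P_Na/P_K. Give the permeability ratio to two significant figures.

Let α = P_Na/P_K. GHK: Vm = 26.6·ln[(Kₒ + α·Naₒ)/(Kᵢ + α·Naᵢ)].
e^(Vm/26.6) = e^(-40.5/26.6) = 0.21815
So 0.21815·(Kᵢ + α·Naᵢ) = Kₒ + α·Naₒ → α = (0.21815·106.0 − 9.97) / (117.0 − 0.21815·28.3)
α = (23.12 − 9.97) / (117.0 − 6.174) = 13.15/110.8 = 0.1187

0.12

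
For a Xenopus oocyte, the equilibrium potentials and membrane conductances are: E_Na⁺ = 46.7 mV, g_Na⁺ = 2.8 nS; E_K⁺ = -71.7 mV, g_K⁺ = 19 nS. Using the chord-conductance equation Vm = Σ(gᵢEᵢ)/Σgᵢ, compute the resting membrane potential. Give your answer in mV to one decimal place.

-56.5 mV

Σ gᵢEᵢ = 2.8·(46.7) + 19·(-71.7) = -1231.54
Σ gᵢ = 2.8 + 19 = 21.8
Vm = -1231.54 / 21.8 = -56.49 mV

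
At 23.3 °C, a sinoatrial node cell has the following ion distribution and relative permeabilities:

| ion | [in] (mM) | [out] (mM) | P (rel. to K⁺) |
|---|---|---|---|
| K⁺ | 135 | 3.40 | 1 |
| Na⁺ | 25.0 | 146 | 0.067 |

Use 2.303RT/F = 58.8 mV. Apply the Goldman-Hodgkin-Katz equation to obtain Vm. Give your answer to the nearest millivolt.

Vm = 58.8 · log₁₀[(Σ P·[cation]ₒ + Σ P·[anion]ᵢ) / (Σ P·[cation]ᵢ + Σ P·[anion]ₒ)]
Numerator = 1×3.40 + 0.067×146 = 13.18
Denominator = 1×135 + 0.067×25.0 = 136.7
Vm = 58.8 · log₁₀(0.096448) = 58.8 × (-1.0157) = -59.72 mV

-60 mV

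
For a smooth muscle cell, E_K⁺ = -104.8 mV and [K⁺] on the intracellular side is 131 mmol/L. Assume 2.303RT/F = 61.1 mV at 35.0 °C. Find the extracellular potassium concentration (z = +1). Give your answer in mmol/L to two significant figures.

2.5 mmol/L

Nernst: E = (61.1/1) · log₁₀([out]/[in]), so log₁₀([out]/[in]) = -104.8 × 1 / 61.1 = -1.7152.
[out]/[in] = 10^(-1.7152) = 0.01927.
[out] = 0.01927 × 131 = 2.524 mmol/L.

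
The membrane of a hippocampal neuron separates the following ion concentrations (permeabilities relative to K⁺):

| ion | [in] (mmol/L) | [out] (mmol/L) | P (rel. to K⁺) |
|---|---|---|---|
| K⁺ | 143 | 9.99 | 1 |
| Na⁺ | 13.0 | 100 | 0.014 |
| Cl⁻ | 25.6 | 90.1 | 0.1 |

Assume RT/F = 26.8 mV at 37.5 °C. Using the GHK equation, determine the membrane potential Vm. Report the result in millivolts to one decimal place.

Vm = 26.8 · ln[(Σ P·[cation]ₒ + Σ P·[anion]ᵢ) / (Σ P·[cation]ᵢ + Σ P·[anion]ₒ)]
Numerator = 1×9.99 + 0.014×100 + 0.1×25.6 = 13.95
Denominator = 1×143 + 0.014×13.0 + 0.1×90.1 = 152.2
Vm = 26.8 · ln(0.091661) = 26.8 × (-2.3897) = -64.04 mV

-64.0 mV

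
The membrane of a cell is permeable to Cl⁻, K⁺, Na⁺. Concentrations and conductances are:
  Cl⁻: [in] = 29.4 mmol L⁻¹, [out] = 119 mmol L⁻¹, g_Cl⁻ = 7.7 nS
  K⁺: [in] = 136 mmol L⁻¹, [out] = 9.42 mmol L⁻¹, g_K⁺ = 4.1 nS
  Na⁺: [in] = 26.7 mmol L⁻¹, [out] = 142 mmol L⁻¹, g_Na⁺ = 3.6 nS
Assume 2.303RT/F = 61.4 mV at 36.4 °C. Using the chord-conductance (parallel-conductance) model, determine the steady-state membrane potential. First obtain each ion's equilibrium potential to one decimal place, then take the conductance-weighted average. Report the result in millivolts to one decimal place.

-27.2 mV

E_Cl⁻ = (61.4/-1)·log₁₀(119/29.4) = -37.3 mV
E_K⁺ = (61.4/1)·log₁₀(9.42/136) = -71.2 mV
E_Na⁺ = (61.4/1)·log₁₀(142/26.7) = 44.6 mV
Vm = (Σ gᵢEᵢ)/(Σ gᵢ) = (7.7·-37.3 + 4.1·-71.2 + 3.6·44.6) / (7.7 + 4.1 + 3.6)
= -418.57 / 15.4 = -27.18 mV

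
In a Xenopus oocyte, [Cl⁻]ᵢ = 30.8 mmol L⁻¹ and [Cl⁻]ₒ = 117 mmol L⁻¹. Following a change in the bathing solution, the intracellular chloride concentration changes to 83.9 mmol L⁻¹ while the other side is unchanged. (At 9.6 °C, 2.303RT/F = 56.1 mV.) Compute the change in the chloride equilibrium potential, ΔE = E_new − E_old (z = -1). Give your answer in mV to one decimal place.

24.4 mV

E_old = (56.1/-1)·log₁₀(117/30.8) = -32.52 mV
E_new = (56.1/-1)·log₁₀(117/83.9) = -8.10 mV
ΔE = -8.10 − (-32.52) = 24.42 mV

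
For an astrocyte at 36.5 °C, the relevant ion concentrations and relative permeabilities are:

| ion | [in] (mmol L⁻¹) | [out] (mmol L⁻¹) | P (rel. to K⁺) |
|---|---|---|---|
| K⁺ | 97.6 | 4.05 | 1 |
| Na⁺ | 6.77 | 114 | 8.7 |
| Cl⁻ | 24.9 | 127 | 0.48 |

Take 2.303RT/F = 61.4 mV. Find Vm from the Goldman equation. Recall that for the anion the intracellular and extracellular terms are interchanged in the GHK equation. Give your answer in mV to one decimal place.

40.9 mV

Vm = 61.4 · log₁₀[(Σ P·[cation]ₒ + Σ P·[anion]ᵢ) / (Σ P·[cation]ᵢ + Σ P·[anion]ₒ)]
Numerator = 1×4.05 + 8.7×114 + 0.48×24.9 = 1008
Denominator = 1×97.6 + 8.7×6.77 + 0.48×127 = 217.5
Vm = 61.4 · log₁₀(4.6344) = 61.4 × (0.6660) = 40.89 mV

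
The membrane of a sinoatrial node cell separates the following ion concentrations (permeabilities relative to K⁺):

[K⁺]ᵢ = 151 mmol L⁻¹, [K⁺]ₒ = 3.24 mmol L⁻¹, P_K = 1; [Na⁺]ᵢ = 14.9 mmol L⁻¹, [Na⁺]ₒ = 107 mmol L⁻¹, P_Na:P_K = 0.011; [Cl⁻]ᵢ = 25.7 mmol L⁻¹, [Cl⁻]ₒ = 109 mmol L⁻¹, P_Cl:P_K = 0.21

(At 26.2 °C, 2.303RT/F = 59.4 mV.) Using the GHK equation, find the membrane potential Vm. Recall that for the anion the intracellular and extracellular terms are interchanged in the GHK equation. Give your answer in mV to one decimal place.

-74.2 mV

Vm = 59.4 · log₁₀[(Σ P·[cation]ₒ + Σ P·[anion]ᵢ) / (Σ P·[cation]ᵢ + Σ P·[anion]ₒ)]
Numerator = 1×3.24 + 0.011×107 + 0.21×25.7 = 9.814
Denominator = 1×151 + 0.011×14.9 + 0.21×109 = 174.1
Vm = 59.4 · log₁₀(0.056385) = 59.4 × (-1.2488) = -74.18 mV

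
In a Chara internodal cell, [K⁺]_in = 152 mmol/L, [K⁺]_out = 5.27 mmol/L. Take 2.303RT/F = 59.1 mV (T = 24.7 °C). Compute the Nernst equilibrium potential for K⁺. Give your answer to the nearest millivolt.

E = (59.1/z) · log₁₀([K⁺]_out/[K⁺]_in) with z = +1.
= (59.1/1) · log₁₀(5.27/152) = 59.10 · log₁₀(0.03467)
= 59.10 · (-1.4600) = -86.29 mV

-86 mV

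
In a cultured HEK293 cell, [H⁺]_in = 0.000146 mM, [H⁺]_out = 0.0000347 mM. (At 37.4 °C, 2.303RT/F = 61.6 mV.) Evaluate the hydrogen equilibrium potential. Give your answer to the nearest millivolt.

-38 mV

E = (61.6/z) · log₁₀([H⁺]_out/[H⁺]_in) with z = +1.
= (61.6/1) · log₁₀(0.0000347/0.000146) = 61.60 · log₁₀(0.2377)
= 61.60 · (-0.6240) = -38.44 mV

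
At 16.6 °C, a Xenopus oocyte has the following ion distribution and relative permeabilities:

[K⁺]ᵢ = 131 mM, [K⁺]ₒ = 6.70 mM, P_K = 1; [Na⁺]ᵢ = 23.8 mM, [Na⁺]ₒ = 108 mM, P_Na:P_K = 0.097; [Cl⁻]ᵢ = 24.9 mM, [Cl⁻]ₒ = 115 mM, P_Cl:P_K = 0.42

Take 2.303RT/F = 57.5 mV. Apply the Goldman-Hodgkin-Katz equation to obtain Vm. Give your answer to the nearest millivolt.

-47 mV

Vm = 57.5 · log₁₀[(Σ P·[cation]ₒ + Σ P·[anion]ᵢ) / (Σ P·[cation]ᵢ + Σ P·[anion]ₒ)]
Numerator = 1×6.70 + 0.097×108 + 0.42×24.9 = 27.63
Denominator = 1×131 + 0.097×23.8 + 0.42×115 = 181.6
Vm = 57.5 · log₁₀(0.15216) = 57.5 × (-0.8177) = -47.02 mV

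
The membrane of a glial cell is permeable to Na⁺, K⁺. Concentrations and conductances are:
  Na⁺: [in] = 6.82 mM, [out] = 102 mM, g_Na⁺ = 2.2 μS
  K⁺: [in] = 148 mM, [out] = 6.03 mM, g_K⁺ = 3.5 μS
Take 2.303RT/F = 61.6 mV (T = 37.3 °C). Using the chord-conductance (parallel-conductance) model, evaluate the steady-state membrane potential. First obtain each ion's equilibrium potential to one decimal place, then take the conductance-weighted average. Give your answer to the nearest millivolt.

-25 mV

E_Na⁺ = (61.6/1)·log₁₀(102/6.82) = 72.4 mV
E_K⁺ = (61.6/1)·log₁₀(6.03/148) = -85.6 mV
Vm = (Σ gᵢEᵢ)/(Σ gᵢ) = (2.2·72.4 + 3.5·-85.6) / (2.2 + 3.5)
= -140.32 / 5.7 = -24.62 mV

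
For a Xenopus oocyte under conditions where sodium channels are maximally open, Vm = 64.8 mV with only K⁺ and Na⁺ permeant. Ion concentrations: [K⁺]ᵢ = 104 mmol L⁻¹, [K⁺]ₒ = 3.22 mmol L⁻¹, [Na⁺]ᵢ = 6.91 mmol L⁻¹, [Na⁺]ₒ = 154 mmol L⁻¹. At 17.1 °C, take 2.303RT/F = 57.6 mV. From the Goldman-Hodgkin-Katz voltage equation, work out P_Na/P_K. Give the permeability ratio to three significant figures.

22.4

Let α = P_Na/P_K. GHK: Vm = 57.6·log₁₀[(Kₒ + α·Naₒ)/(Kᵢ + α·Naᵢ)].
10^(Vm/57.6) = 10^(64.8/57.6) = 13.335
So 13.335·(Kᵢ + α·Naᵢ) = Kₒ + α·Naₒ → α = (13.335·104.0 − 3.22) / (154.0 − 13.335·6.91)
α = (1387 − 3.22) / (154.0 − 92.15) = 1384/61.85 = 22.37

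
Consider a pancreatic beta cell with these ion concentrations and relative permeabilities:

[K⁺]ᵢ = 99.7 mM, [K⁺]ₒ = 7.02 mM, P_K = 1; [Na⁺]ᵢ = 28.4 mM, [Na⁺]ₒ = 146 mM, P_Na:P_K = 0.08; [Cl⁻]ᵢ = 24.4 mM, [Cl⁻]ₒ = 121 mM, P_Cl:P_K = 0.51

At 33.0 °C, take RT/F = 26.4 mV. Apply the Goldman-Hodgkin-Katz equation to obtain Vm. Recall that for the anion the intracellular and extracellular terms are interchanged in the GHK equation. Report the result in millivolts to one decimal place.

-43.8 mV

Vm = 26.4 · ln[(Σ P·[cation]ₒ + Σ P·[anion]ᵢ) / (Σ P·[cation]ᵢ + Σ P·[anion]ₒ)]
Numerator = 1×7.02 + 0.08×146 + 0.51×24.4 = 31.14
Denominator = 1×99.7 + 0.08×28.4 + 0.51×121 = 163.7
Vm = 26.4 · ln(0.19027) = 26.4 × (-1.6593) = -43.81 mV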